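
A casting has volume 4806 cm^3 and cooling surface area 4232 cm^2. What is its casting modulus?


Formula: Casting Modulus M = V / A
M = 4806 cm^3 / 4232 cm^2 = 1.1356 cm

1.1356 cm


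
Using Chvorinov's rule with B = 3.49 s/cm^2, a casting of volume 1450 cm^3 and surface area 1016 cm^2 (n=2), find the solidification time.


Formula: t_s = B * (V/A)^n  (Chvorinov's rule, n=2)
Modulus M = V/A = 1450/1016 = 1.427165 cm
M^2 = 1.427165^2 = 2.036800 cm^2
t_s = 3.49 * 2.036800 = 7.1084 s


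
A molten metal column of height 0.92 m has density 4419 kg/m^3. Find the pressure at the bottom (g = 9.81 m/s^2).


Formula: P = rho * g * h
rho * g = 4419 * 9.81 = 43350.39 N/m^3
P = 43350.39 * 0.92 = 39882.3588 Pa

Final answer: 39882.3588 Pa


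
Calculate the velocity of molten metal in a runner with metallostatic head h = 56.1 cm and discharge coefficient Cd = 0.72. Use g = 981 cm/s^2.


Formula: v = Cd * sqrt(2 * g * h)  (Torricelli with discharge coefficient)
2*g*h = 2 * 981 * 56.1 = 110068.2 cm^2/s^2
sqrt(110068.2) = 331.76528 cm/s
v = 0.72 * 331.76528 = 238.8710 cm/s

Final answer: 238.8710 cm/s


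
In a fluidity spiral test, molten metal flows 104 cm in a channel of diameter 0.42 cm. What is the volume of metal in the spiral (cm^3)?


Formula: V = pi * (d/2)^2 * L  (cylinder volume)
Radius = 0.42/2 = 0.21 cm
V = pi * 0.21^2 * 104 = 14.4086 cm^3


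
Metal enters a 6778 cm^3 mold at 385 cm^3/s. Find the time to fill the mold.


Formula: t_fill = V_mold / Q_flow
t = 6778 cm^3 / 385 cm^3/s = 17.6052 s

17.6052 s


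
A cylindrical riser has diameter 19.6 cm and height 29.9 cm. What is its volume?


Formula: V = pi * (D/2)^2 * H  (cylinder volume)
Radius = D/2 = 19.6/2 = 9.8 cm
V = pi * 9.8^2 * 29.9 = 9021.3849 cm^3

Answer: 9021.3849 cm^3


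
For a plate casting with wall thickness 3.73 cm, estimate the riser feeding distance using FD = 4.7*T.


Formula: FD = 4.7 * T  (riser feeding-distance rule)
FD = 4.7 * 3.73 cm = 17.5310 cm

Answer: 17.5310 cm


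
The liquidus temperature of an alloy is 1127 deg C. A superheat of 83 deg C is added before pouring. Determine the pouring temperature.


Formula: T_pour = T_melt + Superheat
T_pour = 1127 + 83 = 1210 deg C


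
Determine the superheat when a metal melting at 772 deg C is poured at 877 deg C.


Formula: Superheat = T_pour - T_melt
Superheat = 877 - 772 = 105 deg C

105 deg C


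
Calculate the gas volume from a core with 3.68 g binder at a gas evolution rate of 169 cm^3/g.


Formula: V_gas = W_binder * gas_evolution_rate
V = 3.68 g * 169 cm^3/g = 621.9200 cm^3


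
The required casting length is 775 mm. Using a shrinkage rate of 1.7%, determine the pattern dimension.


Formula: L_pattern = L_casting * (1 + shrinkage_rate/100)
Shrinkage factor = 1 + 1.7/100 = 1.017
L_pattern = 775 mm * 1.017 = 788.1750 mm

788.1750 mm


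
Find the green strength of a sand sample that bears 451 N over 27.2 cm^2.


Formula: Compressive Strength = Force / Area
Strength = 451 N / 27.2 cm^2 = 16.5809 N/cm^2

Answer: 16.5809 N/cm^2


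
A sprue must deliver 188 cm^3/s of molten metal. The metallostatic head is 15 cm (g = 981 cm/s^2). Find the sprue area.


Formula: v = sqrt(2*g*h), A = Q/v
Velocity: v = sqrt(2 * 981 * 15) = sqrt(29430) = 171.5517 cm/s
Sprue area: A = Q / v = 188 / 171.5517 = 1.0959 cm^2

Answer: 1.0959 cm^2


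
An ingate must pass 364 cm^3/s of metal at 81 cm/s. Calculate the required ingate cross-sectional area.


Formula: A_ingate = Q / v  (continuity equation)
A = 364 cm^3/s / 81 cm/s = 4.4938 cm^2

4.4938 cm^2


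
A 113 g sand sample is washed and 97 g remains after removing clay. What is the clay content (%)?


Formula: Clay% = (W_total - W_washed) / W_total * 100
Clay mass = 113 - 97 = 16 g
Clay% = 16 / 113 * 100 = 14.1593%

14.1593%


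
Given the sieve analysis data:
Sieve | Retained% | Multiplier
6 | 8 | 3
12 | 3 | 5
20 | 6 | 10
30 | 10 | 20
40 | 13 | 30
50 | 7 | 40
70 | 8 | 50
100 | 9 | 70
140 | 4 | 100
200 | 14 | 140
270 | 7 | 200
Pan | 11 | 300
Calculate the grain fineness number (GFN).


Formula: GFN = sum(pct * multiplier) / sum(pct)
sum(pct * multiplier) = 9059
sum(pct) = 100
GFN = 9059 / 100 = 90.59

Answer: 90.59


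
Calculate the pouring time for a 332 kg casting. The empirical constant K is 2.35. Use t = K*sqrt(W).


Formula: t = K * sqrt(W)
sqrt(W) = sqrt(332) = 18.22087
t = 2.35 * 18.22087 = 42.8190 s

42.8190 s


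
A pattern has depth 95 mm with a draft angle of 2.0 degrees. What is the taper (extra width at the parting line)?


Formula: taper = depth * tan(draft_angle)
tan(2.0 deg) = 0.0349208
taper = 95 mm * 0.0349208 = 3.3175 mm

Answer: 3.3175 mm


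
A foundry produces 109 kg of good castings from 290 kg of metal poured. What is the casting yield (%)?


Formula: Casting Yield = (W_good / W_total) * 100
Yield = (109 kg / 290 kg) * 100 = 37.5862%

Final answer: 37.5862%


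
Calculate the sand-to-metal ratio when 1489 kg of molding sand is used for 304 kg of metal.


Formula: Sand-to-Metal Ratio = W_sand / W_metal
Ratio = 1489 kg / 304 kg = 4.8980

4.8980


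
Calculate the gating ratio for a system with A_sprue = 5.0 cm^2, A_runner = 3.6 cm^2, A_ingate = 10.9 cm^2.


Sprue:Runner:Ingate = 1 : 3.6/5.0 : 10.9/5.0 = 1:0.72:2.18


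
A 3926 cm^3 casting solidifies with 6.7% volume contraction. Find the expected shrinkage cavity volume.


Formula: V_shrink = V_casting * shrinkage_pct / 100
V_shrink = 3926 cm^3 * 6.7 / 100 = 263.0420 cm^3

Final answer: 263.0420 cm^3


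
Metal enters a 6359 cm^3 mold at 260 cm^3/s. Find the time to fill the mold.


Formula: t_fill = V_mold / Q_flow
t = 6359 cm^3 / 260 cm^3/s = 24.4577 s

Answer: 24.4577 s


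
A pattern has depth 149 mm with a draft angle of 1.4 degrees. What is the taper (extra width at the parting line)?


Formula: taper = depth * tan(draft_angle)
tan(1.4 deg) = 0.0244395
taper = 149 mm * 0.0244395 = 3.6415 mm

3.6415 mm


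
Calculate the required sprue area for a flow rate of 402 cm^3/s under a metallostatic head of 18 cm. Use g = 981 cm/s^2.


Formula: v = sqrt(2*g*h), A = Q/v
Velocity: v = sqrt(2 * 981 * 18) = sqrt(35316) = 187.9255 cm/s
Sprue area: A = Q / v = 402 / 187.9255 = 2.1391 cm^2

Final answer: 2.1391 cm^2


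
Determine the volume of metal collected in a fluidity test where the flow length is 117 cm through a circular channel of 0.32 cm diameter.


Formula: V = pi * (d/2)^2 * L  (cylinder volume)
Radius = 0.32/2 = 0.16 cm
V = pi * 0.16^2 * 117 = 9.4097 cm^3

Final answer: 9.4097 cm^3


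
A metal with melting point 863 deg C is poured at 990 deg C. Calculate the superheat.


Formula: Superheat = T_pour - T_melt
Superheat = 990 - 863 = 127 deg C

127 deg C


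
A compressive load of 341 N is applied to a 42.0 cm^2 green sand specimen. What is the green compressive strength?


Formula: Compressive Strength = Force / Area
Strength = 341 N / 42.0 cm^2 = 8.1190 N/cm^2

Final answer: 8.1190 N/cm^2


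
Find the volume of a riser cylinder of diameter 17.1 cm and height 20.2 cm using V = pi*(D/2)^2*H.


Formula: V = pi * (D/2)^2 * H  (cylinder volume)
Radius = D/2 = 17.1/2 = 8.55 cm
V = pi * 8.55^2 * 20.2 = 4639.0972 cm^3


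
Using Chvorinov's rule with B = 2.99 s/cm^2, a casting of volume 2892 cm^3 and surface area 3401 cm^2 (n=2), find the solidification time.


Formula: t_s = B * (V/A)^n  (Chvorinov's rule, n=2)
Modulus M = V/A = 2892/3401 = 0.850338 cm
M^2 = 0.850338^2 = 0.723075 cm^2
t_s = 2.99 * 0.723075 = 2.1620 s

Final answer: 2.1620 s


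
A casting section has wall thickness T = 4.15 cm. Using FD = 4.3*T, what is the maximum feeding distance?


Formula: FD = 4.3 * T  (riser feeding-distance rule)
FD = 4.3 * 4.15 cm = 17.8450 cm

Final answer: 17.8450 cm


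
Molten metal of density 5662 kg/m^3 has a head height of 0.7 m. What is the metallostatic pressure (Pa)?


Formula: P = rho * g * h
rho * g = 5662 * 9.81 = 55544.22 N/m^3
P = 55544.22 * 0.7 = 38880.9540 Pa

Answer: 38880.9540 Pa


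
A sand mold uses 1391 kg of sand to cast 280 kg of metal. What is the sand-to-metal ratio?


Formula: Sand-to-Metal Ratio = W_sand / W_metal
Ratio = 1391 kg / 280 kg = 4.9679

Final answer: 4.9679


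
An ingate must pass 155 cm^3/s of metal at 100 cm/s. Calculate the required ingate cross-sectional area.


Formula: A_ingate = Q / v  (continuity equation)
A = 155 cm^3/s / 100 cm/s = 1.5500 cm^2

Final answer: 1.5500 cm^2


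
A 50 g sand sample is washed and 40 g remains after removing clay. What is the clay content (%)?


Formula: Clay% = (W_total - W_washed) / W_total * 100
Clay mass = 50 - 40 = 10 g
Clay% = 10 / 50 * 100 = 20.0000%

Answer: 20.0000%


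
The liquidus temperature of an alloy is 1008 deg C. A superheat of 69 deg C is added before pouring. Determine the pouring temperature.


Formula: T_pour = T_melt + Superheat
T_pour = 1008 + 69 = 1077 deg C

1077 deg C


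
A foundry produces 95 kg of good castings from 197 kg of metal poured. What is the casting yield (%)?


Formula: Casting Yield = (W_good / W_total) * 100
Yield = (95 kg / 197 kg) * 100 = 48.2234%


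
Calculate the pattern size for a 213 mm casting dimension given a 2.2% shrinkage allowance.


Formula: L_pattern = L_casting * (1 + shrinkage_rate/100)
Shrinkage factor = 1 + 2.2/100 = 1.022
L_pattern = 213 mm * 1.022 = 217.6860 mm

Final answer: 217.6860 mm


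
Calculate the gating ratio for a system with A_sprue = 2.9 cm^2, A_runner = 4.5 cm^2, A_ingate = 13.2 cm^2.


Sprue:Runner:Ingate = 1 : 4.5/2.9 : 13.2/2.9 = 1:1.55:4.55

Answer: 1:1.55:4.55


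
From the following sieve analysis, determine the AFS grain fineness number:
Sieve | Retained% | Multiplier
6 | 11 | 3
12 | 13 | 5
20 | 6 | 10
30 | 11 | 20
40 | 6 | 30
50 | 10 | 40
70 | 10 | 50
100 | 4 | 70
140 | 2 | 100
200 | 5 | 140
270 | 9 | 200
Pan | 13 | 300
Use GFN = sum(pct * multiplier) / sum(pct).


Formula: GFN = sum(pct * multiplier) / sum(pct)
sum(pct * multiplier) = 8338
sum(pct) = 100
GFN = 8338 / 100 = 83.38


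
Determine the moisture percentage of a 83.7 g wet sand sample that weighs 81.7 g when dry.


Formula: MC = (W_wet - W_dry) / W_wet * 100
Water mass = 83.7 - 81.7 = 2.0 g
MC = 2.0 / 83.7 * 100 = 2.3895%

Final answer: 2.3895%


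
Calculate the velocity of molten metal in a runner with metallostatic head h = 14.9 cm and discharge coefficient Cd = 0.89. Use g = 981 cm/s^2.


Formula: v = Cd * sqrt(2 * g * h)  (Torricelli with discharge coefficient)
2*g*h = 2 * 981 * 14.9 = 29233.8 cm^2/s^2
sqrt(29233.8) = 170.97895 cm/s
v = 0.89 * 170.97895 = 152.1713 cm/s


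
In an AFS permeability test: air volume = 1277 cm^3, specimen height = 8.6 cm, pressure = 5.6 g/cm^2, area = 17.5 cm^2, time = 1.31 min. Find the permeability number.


Formula: Permeability Number P = (V * H) / (p * A * t)
Numerator: V * H = 1277 * 8.6 = 10982.2
Denominator: p * A * t = 5.6 * 17.5 * 1.31 = 128.38
P = 10982.2 / 128.38 = 85.5445


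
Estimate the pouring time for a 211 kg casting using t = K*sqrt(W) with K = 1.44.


Formula: t = K * sqrt(W)
sqrt(W) = sqrt(211) = 14.52584
t = 1.44 * 14.52584 = 20.9172 s

Final answer: 20.9172 s


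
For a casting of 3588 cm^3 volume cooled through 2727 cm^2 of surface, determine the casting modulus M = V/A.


Formula: Casting Modulus M = V / A
M = 3588 cm^3 / 2727 cm^2 = 1.3157 cm

Answer: 1.3157 cm


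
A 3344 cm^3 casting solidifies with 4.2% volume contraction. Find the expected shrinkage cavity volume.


Formula: V_shrink = V_casting * shrinkage_pct / 100
V_shrink = 3344 cm^3 * 4.2 / 100 = 140.4480 cm^3

Answer: 140.4480 cm^3


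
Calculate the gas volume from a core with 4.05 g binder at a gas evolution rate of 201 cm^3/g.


Formula: V_gas = W_binder * gas_evolution_rate
V = 4.05 g * 201 cm^3/g = 814.0500 cm^3

814.0500 cm^3


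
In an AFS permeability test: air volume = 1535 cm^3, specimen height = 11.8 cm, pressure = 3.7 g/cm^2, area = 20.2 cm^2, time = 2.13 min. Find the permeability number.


Formula: Permeability Number P = (V * H) / (p * A * t)
Numerator: V * H = 1535 * 11.8 = 18113.0
Denominator: p * A * t = 3.7 * 20.2 * 2.13 = 159.1962
P = 18113.0 / 159.1962 = 113.7778


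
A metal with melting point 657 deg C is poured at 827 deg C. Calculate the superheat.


Formula: Superheat = T_pour - T_melt
Superheat = 827 - 657 = 170 deg C

Answer: 170 deg C


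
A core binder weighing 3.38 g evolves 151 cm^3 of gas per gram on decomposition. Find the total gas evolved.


Formula: V_gas = W_binder * gas_evolution_rate
V = 3.38 g * 151 cm^3/g = 510.3800 cm^3

510.3800 cm^3


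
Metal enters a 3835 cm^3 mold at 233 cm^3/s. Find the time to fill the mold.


Formula: t_fill = V_mold / Q_flow
t = 3835 cm^3 / 233 cm^3/s = 16.4592 s


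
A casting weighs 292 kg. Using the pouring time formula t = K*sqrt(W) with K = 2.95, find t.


Formula: t = K * sqrt(W)
sqrt(W) = sqrt(292) = 17.08801
t = 2.95 * 17.08801 = 50.4096 s


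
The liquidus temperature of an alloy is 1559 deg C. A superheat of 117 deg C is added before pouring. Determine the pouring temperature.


Formula: T_pour = T_melt + Superheat
T_pour = 1559 + 117 = 1676 deg C

Final answer: 1676 deg C


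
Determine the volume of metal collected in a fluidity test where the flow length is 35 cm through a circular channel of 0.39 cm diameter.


Formula: V = pi * (d/2)^2 * L  (cylinder volume)
Radius = 0.39/2 = 0.195 cm
V = pi * 0.195^2 * 35 = 4.1811 cm^3


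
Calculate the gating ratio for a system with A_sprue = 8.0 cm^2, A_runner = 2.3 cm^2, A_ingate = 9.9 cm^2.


Sprue:Runner:Ingate = 1 : 2.3/8.0 : 9.9/8.0 = 1:0.29:1.24


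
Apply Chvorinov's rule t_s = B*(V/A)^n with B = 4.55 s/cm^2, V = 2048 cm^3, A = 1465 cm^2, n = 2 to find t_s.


Formula: t_s = B * (V/A)^n  (Chvorinov's rule, n=2)
Modulus M = V/A = 2048/1465 = 1.397952 cm
M^2 = 1.397952^2 = 1.954270 cm^2
t_s = 4.55 * 1.954270 = 8.8919 s

Final answer: 8.8919 s


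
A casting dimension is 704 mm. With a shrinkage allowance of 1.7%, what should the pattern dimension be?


Formula: L_pattern = L_casting * (1 + shrinkage_rate/100)
Shrinkage factor = 1 + 1.7/100 = 1.017
L_pattern = 704 mm * 1.017 = 715.9680 mm


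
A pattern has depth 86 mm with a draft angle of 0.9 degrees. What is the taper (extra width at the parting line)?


Formula: taper = depth * tan(draft_angle)
tan(0.9 deg) = 0.0157093
taper = 86 mm * 0.0157093 = 1.3510 mm


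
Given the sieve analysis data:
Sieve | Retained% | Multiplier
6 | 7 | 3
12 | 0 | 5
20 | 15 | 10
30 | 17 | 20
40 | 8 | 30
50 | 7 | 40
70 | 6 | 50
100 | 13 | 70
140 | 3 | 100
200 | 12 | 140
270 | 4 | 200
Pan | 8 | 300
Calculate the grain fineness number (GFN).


Formula: GFN = sum(pct * multiplier) / sum(pct)
sum(pct * multiplier) = 7421
sum(pct) = 100
GFN = 7421 / 100 = 74.21

Final answer: 74.21


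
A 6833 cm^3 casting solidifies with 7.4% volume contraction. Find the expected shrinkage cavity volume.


Formula: V_shrink = V_casting * shrinkage_pct / 100
V_shrink = 6833 cm^3 * 7.4 / 100 = 505.6420 cm^3

505.6420 cm^3


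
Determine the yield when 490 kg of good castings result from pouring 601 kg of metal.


Formula: Casting Yield = (W_good / W_total) * 100
Yield = (490 kg / 601 kg) * 100 = 81.5308%

Final answer: 81.5308%


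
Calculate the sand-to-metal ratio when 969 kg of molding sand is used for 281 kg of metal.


Formula: Sand-to-Metal Ratio = W_sand / W_metal
Ratio = 969 kg / 281 kg = 3.4484

3.4484


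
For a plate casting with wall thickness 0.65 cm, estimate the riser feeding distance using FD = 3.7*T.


Formula: FD = 3.7 * T  (riser feeding-distance rule)
FD = 3.7 * 0.65 cm = 2.4050 cm

Final answer: 2.4050 cm


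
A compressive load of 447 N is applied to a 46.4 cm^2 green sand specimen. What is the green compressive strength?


Formula: Compressive Strength = Force / Area
Strength = 447 N / 46.4 cm^2 = 9.6336 N/cm^2

9.6336 N/cm^2


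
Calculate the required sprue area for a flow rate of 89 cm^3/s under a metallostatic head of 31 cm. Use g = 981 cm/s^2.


Formula: v = sqrt(2*g*h), A = Q/v
Velocity: v = sqrt(2 * 981 * 31) = sqrt(60822) = 246.6212 cm/s
Sprue area: A = Q / v = 89 / 246.6212 = 0.3609 cm^2

0.3609 cm^2


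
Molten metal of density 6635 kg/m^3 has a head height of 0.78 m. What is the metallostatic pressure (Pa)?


Formula: P = rho * g * h
rho * g = 6635 * 9.81 = 65089.35 N/m^3
P = 65089.35 * 0.78 = 50769.6930 Pa

50769.6930 Pa


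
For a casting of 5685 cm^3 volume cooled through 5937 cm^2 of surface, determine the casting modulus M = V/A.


Formula: Casting Modulus M = V / A
M = 5685 cm^3 / 5937 cm^2 = 0.9576 cm

Answer: 0.9576 cm


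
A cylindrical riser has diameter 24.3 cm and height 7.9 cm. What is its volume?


Formula: V = pi * (D/2)^2 * H  (cylinder volume)
Radius = D/2 = 24.3/2 = 12.15 cm
V = pi * 12.15^2 * 7.9 = 3663.7811 cm^3

3663.7811 cm^3


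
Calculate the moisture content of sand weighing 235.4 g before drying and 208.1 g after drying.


Formula: MC = (W_wet - W_dry) / W_wet * 100
Water mass = 235.4 - 208.1 = 27.3 g
MC = 27.3 / 235.4 * 100 = 11.5973%

11.5973%


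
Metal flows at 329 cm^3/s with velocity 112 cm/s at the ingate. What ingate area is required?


Formula: A_ingate = Q / v  (continuity equation)
A = 329 cm^3/s / 112 cm/s = 2.9375 cm^2

Final answer: 2.9375 cm^2


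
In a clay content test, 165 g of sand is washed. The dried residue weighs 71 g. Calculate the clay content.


Formula: Clay% = (W_total - W_washed) / W_total * 100
Clay mass = 165 - 71 = 94 g
Clay% = 94 / 165 * 100 = 56.9697%

56.9697%


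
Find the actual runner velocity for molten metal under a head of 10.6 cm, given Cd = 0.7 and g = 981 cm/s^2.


Formula: v = Cd * sqrt(2 * g * h)  (Torricelli with discharge coefficient)
2*g*h = 2 * 981 * 10.6 = 20797.2 cm^2/s^2
sqrt(20797.2) = 144.21234 cm/s
v = 0.7 * 144.21234 = 100.9486 cm/s

Answer: 100.9486 cm/s


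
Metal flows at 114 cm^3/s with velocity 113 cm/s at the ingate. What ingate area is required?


Formula: A_ingate = Q / v  (continuity equation)
A = 114 cm^3/s / 113 cm/s = 1.0088 cm^2

Final answer: 1.0088 cm^2


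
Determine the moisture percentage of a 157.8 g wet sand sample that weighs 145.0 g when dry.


Formula: MC = (W_wet - W_dry) / W_wet * 100
Water mass = 157.8 - 145.0 = 12.8 g
MC = 12.8 / 157.8 * 100 = 8.1115%

Final answer: 8.1115%


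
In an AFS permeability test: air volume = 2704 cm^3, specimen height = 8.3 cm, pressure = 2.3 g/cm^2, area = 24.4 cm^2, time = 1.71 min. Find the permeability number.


Formula: Permeability Number P = (V * H) / (p * A * t)
Numerator: V * H = 2704 * 8.3 = 22443.2
Denominator: p * A * t = 2.3 * 24.4 * 1.71 = 95.9652
P = 22443.2 / 95.9652 = 233.8681

233.8681


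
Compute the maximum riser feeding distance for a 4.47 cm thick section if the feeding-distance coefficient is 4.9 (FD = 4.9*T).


Formula: FD = 4.9 * T  (riser feeding-distance rule)
FD = 4.9 * 4.47 cm = 21.9030 cm

21.9030 cm


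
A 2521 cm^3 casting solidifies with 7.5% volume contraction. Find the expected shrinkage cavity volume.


Formula: V_shrink = V_casting * shrinkage_pct / 100
V_shrink = 2521 cm^3 * 7.5 / 100 = 189.0750 cm^3


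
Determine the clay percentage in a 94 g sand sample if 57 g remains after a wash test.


Formula: Clay% = (W_total - W_washed) / W_total * 100
Clay mass = 94 - 57 = 37 g
Clay% = 37 / 94 * 100 = 39.3617%

Answer: 39.3617%


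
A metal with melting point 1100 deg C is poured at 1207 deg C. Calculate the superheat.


Formula: Superheat = T_pour - T_melt
Superheat = 1207 - 1100 = 107 deg C

Final answer: 107 deg C


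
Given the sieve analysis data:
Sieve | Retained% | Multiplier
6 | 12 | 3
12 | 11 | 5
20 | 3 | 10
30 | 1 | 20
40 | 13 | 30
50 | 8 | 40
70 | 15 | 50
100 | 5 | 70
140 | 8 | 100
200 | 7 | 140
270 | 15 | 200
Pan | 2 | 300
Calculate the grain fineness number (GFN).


Formula: GFN = sum(pct * multiplier) / sum(pct)
sum(pct * multiplier) = 7331
sum(pct) = 100
GFN = 7331 / 100 = 73.31

Answer: 73.31


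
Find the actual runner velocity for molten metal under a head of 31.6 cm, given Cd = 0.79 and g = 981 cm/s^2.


Formula: v = Cd * sqrt(2 * g * h)  (Torricelli with discharge coefficient)
2*g*h = 2 * 981 * 31.6 = 61999.2 cm^2/s^2
sqrt(61999.2) = 248.99639 cm/s
v = 0.79 * 248.99639 = 196.7071 cm/s


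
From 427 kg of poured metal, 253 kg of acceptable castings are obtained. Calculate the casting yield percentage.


Formula: Casting Yield = (W_good / W_total) * 100
Yield = (253 kg / 427 kg) * 100 = 59.2506%


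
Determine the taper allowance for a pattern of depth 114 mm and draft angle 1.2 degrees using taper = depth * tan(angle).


Formula: taper = depth * tan(draft_angle)
tan(1.2 deg) = 0.0209470
taper = 114 mm * 0.0209470 = 2.3880 mm

Final answer: 2.3880 mm


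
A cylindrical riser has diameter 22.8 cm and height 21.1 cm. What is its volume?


Formula: V = pi * (D/2)^2 * H  (cylinder volume)
Radius = D/2 = 22.8/2 = 11.4 cm
V = pi * 11.4^2 * 21.1 = 8614.7371 cm^3

Answer: 8614.7371 cm^3


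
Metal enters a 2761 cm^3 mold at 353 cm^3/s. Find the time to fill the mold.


Formula: t_fill = V_mold / Q_flow
t = 2761 cm^3 / 353 cm^3/s = 7.8215 s


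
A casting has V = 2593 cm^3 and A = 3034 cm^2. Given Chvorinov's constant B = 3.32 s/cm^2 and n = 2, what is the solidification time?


Formula: t_s = B * (V/A)^n  (Chvorinov's rule, n=2)
Modulus M = V/A = 2593/3034 = 0.854647 cm
M^2 = 0.854647^2 = 0.730421 cm^2
t_s = 3.32 * 0.730421 = 2.4250 s

2.4250 s


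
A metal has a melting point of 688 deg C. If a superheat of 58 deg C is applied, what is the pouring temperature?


Formula: T_pour = T_melt + Superheat
T_pour = 688 + 58 = 746 deg C

746 deg C


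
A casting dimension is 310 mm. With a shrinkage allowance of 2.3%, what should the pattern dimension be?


Formula: L_pattern = L_casting * (1 + shrinkage_rate/100)
Shrinkage factor = 1 + 2.3/100 = 1.023
L_pattern = 310 mm * 1.023 = 317.1300 mm

317.1300 mm


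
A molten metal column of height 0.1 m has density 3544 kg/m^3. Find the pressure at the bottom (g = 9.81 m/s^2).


Formula: P = rho * g * h
rho * g = 3544 * 9.81 = 34766.64 N/m^3
P = 34766.64 * 0.1 = 3476.6640 Pa

3476.6640 Pa


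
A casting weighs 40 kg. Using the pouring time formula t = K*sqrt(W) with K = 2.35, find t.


Formula: t = K * sqrt(W)
sqrt(W) = sqrt(40) = 6.32456
t = 2.35 * 6.32456 = 14.8627 s

14.8627 s


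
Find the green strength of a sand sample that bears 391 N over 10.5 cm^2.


Formula: Compressive Strength = Force / Area
Strength = 391 N / 10.5 cm^2 = 37.2381 N/cm^2


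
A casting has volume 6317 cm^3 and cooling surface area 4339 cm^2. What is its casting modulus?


Formula: Casting Modulus M = V / A
M = 6317 cm^3 / 4339 cm^2 = 1.4559 cm

1.4559 cm


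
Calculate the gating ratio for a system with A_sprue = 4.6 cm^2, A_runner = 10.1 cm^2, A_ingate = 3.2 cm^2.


Sprue:Runner:Ingate = 1 : 10.1/4.6 : 3.2/4.6 = 1:2.20:0.70


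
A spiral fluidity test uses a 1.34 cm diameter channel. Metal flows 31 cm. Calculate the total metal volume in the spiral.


Formula: V = pi * (d/2)^2 * L  (cylinder volume)
Radius = 1.34/2 = 0.67 cm
V = pi * 0.67^2 * 31 = 43.7181 cm^3

Answer: 43.7181 cm^3


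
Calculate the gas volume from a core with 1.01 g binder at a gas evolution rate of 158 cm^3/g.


Formula: V_gas = W_binder * gas_evolution_rate
V = 1.01 g * 158 cm^3/g = 159.5800 cm^3

159.5800 cm^3


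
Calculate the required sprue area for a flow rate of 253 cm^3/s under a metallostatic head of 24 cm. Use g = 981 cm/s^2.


Formula: v = sqrt(2*g*h), A = Q/v
Velocity: v = sqrt(2 * 981 * 24) = sqrt(47088) = 216.9977 cm/s
Sprue area: A = Q / v = 253 / 216.9977 = 1.1659 cm^2


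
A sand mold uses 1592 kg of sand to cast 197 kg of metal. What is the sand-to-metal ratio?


Formula: Sand-to-Metal Ratio = W_sand / W_metal
Ratio = 1592 kg / 197 kg = 8.0812

8.0812


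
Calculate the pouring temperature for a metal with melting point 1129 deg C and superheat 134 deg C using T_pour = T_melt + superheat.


Formula: T_pour = T_melt + Superheat
T_pour = 1129 + 134 = 1263 deg C

Final answer: 1263 deg C


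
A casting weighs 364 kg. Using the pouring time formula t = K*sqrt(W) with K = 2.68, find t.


Formula: t = K * sqrt(W)
sqrt(W) = sqrt(364) = 19.07878
t = 2.68 * 19.07878 = 51.1311 s

Final answer: 51.1311 s


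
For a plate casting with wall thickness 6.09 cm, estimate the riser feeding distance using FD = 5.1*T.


Formula: FD = 5.1 * T  (riser feeding-distance rule)
FD = 5.1 * 6.09 cm = 31.0590 cm

Final answer: 31.0590 cm


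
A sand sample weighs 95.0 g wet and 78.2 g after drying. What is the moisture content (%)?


Formula: MC = (W_wet - W_dry) / W_wet * 100
Water mass = 95.0 - 78.2 = 16.8 g
MC = 16.8 / 95.0 * 100 = 17.6842%

17.6842%


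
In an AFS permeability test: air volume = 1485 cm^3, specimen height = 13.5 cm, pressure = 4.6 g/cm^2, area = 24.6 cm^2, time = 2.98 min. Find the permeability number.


Formula: Permeability Number P = (V * H) / (p * A * t)
Numerator: V * H = 1485 * 13.5 = 20047.5
Denominator: p * A * t = 4.6 * 24.6 * 2.98 = 337.2168
P = 20047.5 / 337.2168 = 59.4499

Answer: 59.4499


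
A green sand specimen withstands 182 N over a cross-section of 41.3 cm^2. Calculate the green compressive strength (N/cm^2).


Formula: Compressive Strength = Force / Area
Strength = 182 N / 41.3 cm^2 = 4.4068 N/cm^2

Final answer: 4.4068 N/cm^2


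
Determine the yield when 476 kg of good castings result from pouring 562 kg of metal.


Formula: Casting Yield = (W_good / W_total) * 100
Yield = (476 kg / 562 kg) * 100 = 84.6975%

Answer: 84.6975%


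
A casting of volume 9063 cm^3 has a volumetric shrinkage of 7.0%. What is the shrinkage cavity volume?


Formula: V_shrink = V_casting * shrinkage_pct / 100
V_shrink = 9063 cm^3 * 7.0 / 100 = 634.4100 cm^3


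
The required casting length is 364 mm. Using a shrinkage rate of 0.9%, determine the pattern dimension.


Formula: L_pattern = L_casting * (1 + shrinkage_rate/100)
Shrinkage factor = 1 + 0.9/100 = 1.009
L_pattern = 364 mm * 1.009 = 367.2760 mm

Answer: 367.2760 mm


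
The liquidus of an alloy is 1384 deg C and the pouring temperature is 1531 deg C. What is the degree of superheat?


Formula: Superheat = T_pour - T_melt
Superheat = 1531 - 1384 = 147 deg C

Answer: 147 deg C


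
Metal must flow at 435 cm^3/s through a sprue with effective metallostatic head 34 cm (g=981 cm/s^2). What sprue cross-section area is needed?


Formula: v = sqrt(2*g*h), A = Q/v
Velocity: v = sqrt(2 * 981 * 34) = sqrt(66708) = 258.2789 cm/s
Sprue area: A = Q / v = 435 / 258.2789 = 1.6842 cm^2

Final answer: 1.6842 cm^2


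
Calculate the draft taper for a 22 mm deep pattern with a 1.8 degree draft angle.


Formula: taper = depth * tan(draft_angle)
tan(1.8 deg) = 0.0314263
taper = 22 mm * 0.0314263 = 0.6914 mm

0.6914 mm


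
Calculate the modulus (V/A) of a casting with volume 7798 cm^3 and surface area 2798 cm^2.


Formula: Casting Modulus M = V / A
M = 7798 cm^3 / 2798 cm^2 = 2.7870 cm

2.7870 cm


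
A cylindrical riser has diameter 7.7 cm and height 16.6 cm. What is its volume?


Formula: V = pi * (D/2)^2 * H  (cylinder volume)
Radius = D/2 = 7.7/2 = 3.85 cm
V = pi * 3.85^2 * 16.6 = 772.9999 cm^3

Final answer: 772.9999 cm^3


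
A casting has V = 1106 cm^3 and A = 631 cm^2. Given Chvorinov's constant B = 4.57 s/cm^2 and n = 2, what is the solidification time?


Formula: t_s = B * (V/A)^n  (Chvorinov's rule, n=2)
Modulus M = V/A = 1106/631 = 1.752773 cm
M^2 = 1.752773^2 = 3.072213 cm^2
t_s = 4.57 * 3.072213 = 14.0400 s

Final answer: 14.0400 s


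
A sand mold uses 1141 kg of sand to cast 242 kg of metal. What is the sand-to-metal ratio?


Formula: Sand-to-Metal Ratio = W_sand / W_metal
Ratio = 1141 kg / 242 kg = 4.7149

4.7149


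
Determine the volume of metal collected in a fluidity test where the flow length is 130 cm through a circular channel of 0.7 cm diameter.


Formula: V = pi * (d/2)^2 * L  (cylinder volume)
Radius = 0.7/2 = 0.35 cm
V = pi * 0.35^2 * 130 = 50.0299 cm^3

Answer: 50.0299 cm^3


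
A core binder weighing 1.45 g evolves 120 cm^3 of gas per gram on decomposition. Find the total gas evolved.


Formula: V_gas = W_binder * gas_evolution_rate
V = 1.45 g * 120 cm^3/g = 174.0000 cm^3


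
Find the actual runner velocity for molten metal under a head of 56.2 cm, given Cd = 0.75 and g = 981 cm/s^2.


Formula: v = Cd * sqrt(2 * g * h)  (Torricelli with discharge coefficient)
2*g*h = 2 * 981 * 56.2 = 110264.4 cm^2/s^2
sqrt(110264.4) = 332.06084 cm/s
v = 0.75 * 332.06084 = 249.0456 cm/s

249.0456 cm/s


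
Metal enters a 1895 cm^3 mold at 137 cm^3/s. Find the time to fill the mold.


Formula: t_fill = V_mold / Q_flow
t = 1895 cm^3 / 137 cm^3/s = 13.8321 s

13.8321 s


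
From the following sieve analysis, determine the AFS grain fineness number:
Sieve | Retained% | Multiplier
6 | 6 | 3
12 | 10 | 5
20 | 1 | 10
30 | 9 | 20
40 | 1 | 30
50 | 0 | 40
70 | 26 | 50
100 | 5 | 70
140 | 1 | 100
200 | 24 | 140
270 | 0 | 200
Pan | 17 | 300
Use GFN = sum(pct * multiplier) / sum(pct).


Formula: GFN = sum(pct * multiplier) / sum(pct)
sum(pct * multiplier) = 10498
sum(pct) = 100
GFN = 10498 / 100 = 104.98

Final answer: 104.98


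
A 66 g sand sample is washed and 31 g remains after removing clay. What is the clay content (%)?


Formula: Clay% = (W_total - W_washed) / W_total * 100
Clay mass = 66 - 31 = 35 g
Clay% = 35 / 66 * 100 = 53.0303%

Final answer: 53.0303%


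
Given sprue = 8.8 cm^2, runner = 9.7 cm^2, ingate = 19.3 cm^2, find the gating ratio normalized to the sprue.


Sprue:Runner:Ingate = 1 : 9.7/8.8 : 19.3/8.8 = 1:1.10:2.19

Final answer: 1:1.10:2.19


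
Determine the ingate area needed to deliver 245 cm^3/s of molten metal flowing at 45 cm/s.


Formula: A_ingate = Q / v  (continuity equation)
A = 245 cm^3/s / 45 cm/s = 5.4444 cm^2


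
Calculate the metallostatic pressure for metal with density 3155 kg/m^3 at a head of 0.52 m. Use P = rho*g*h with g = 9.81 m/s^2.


Formula: P = rho * g * h
rho * g = 3155 * 9.81 = 30950.55 N/m^3
P = 30950.55 * 0.52 = 16094.2860 Pa

Final answer: 16094.2860 Pa


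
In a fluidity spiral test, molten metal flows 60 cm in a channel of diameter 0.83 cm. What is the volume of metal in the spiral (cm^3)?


Formula: V = pi * (d/2)^2 * L  (cylinder volume)
Radius = 0.83/2 = 0.415 cm
V = pi * 0.415^2 * 60 = 32.4636 cm^3


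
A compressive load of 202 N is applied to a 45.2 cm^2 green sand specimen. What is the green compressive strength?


Formula: Compressive Strength = Force / Area
Strength = 202 N / 45.2 cm^2 = 4.4690 N/cm^2

Answer: 4.4690 N/cm^2


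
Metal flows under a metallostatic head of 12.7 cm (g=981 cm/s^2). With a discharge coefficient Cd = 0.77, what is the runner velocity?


Formula: v = Cd * sqrt(2 * g * h)  (Torricelli with discharge coefficient)
2*g*h = 2 * 981 * 12.7 = 24917.4 cm^2/s^2
sqrt(24917.4) = 157.85246 cm/s
v = 0.77 * 157.85246 = 121.5464 cm/s

Answer: 121.5464 cm/s


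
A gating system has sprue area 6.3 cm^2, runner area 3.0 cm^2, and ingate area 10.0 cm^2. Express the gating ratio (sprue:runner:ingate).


Sprue:Runner:Ingate = 1 : 3.0/6.3 : 10.0/6.3 = 1:0.48:1.59

Answer: 1:0.48:1.59


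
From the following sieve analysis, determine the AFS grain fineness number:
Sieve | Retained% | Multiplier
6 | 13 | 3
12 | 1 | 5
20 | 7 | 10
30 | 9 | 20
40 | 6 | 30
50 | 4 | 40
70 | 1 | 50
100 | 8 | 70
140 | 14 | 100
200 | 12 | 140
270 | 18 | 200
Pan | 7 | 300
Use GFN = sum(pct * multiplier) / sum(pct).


Formula: GFN = sum(pct * multiplier) / sum(pct)
sum(pct * multiplier) = 10024
sum(pct) = 100
GFN = 10024 / 100 = 100.24

Final answer: 100.24


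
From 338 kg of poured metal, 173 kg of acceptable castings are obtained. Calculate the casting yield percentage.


Formula: Casting Yield = (W_good / W_total) * 100
Yield = (173 kg / 338 kg) * 100 = 51.1834%

51.1834%


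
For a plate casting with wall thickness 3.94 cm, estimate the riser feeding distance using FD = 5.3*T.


Formula: FD = 5.3 * T  (riser feeding-distance rule)
FD = 5.3 * 3.94 cm = 20.8820 cm

20.8820 cm


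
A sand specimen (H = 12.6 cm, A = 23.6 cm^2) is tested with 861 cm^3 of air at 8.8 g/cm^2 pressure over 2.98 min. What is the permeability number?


Formula: Permeability Number P = (V * H) / (p * A * t)
Numerator: V * H = 861 * 12.6 = 10848.6
Denominator: p * A * t = 8.8 * 23.6 * 2.98 = 618.8864
P = 10848.6 / 618.8864 = 17.5292

Final answer: 17.5292


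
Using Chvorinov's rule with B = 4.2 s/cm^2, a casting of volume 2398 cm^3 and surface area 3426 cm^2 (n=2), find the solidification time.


Formula: t_s = B * (V/A)^n  (Chvorinov's rule, n=2)
Modulus M = V/A = 2398/3426 = 0.699942 cm
M^2 = 0.699942^2 = 0.489919 cm^2
t_s = 4.2 * 0.489919 = 2.0577 s


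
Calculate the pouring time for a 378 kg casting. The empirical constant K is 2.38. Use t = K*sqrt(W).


Formula: t = K * sqrt(W)
sqrt(W) = sqrt(378) = 19.44222
t = 2.38 * 19.44222 = 46.2725 s


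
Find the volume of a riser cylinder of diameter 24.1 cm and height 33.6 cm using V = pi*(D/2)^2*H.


Formula: V = pi * (D/2)^2 * H  (cylinder volume)
Radius = D/2 = 24.1/2 = 12.05 cm
V = pi * 12.05^2 * 33.6 = 15327.2148 cm^3

Final answer: 15327.2148 cm^3


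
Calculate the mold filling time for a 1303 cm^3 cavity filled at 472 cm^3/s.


Formula: t_fill = V_mold / Q_flow
t = 1303 cm^3 / 472 cm^3/s = 2.7606 s

2.7606 s


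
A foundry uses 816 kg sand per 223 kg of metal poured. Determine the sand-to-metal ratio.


Formula: Sand-to-Metal Ratio = W_sand / W_metal
Ratio = 816 kg / 223 kg = 3.6592

3.6592


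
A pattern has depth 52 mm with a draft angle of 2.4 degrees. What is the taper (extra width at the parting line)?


Formula: taper = depth * tan(draft_angle)
tan(2.4 deg) = 0.0419124
taper = 52 mm * 0.0419124 = 2.1794 mm

2.1794 mm


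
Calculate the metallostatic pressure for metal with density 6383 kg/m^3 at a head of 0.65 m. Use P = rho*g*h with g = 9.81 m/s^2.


Formula: P = rho * g * h
rho * g = 6383 * 9.81 = 62617.23 N/m^3
P = 62617.23 * 0.65 = 40701.1995 Pa

Final answer: 40701.1995 Pa


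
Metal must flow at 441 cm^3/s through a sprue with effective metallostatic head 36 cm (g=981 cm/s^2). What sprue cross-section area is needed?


Formula: v = sqrt(2*g*h), A = Q/v
Velocity: v = sqrt(2 * 981 * 36) = sqrt(70632) = 265.7668 cm/s
Sprue area: A = Q / v = 441 / 265.7668 = 1.6593 cm^2

1.6593 cm^2


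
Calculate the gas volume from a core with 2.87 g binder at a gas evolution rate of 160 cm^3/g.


Formula: V_gas = W_binder * gas_evolution_rate
V = 2.87 g * 160 cm^3/g = 459.2000 cm^3


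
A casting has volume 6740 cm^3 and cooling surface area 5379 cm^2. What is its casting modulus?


Formula: Casting Modulus M = V / A
M = 6740 cm^3 / 5379 cm^2 = 1.2530 cm

1.2530 cm


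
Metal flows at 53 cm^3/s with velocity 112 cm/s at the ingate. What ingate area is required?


Formula: A_ingate = Q / v  (continuity equation)
A = 53 cm^3/s / 112 cm/s = 0.4732 cm^2

0.4732 cm^2


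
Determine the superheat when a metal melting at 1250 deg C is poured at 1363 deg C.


Formula: Superheat = T_pour - T_melt
Superheat = 1363 - 1250 = 113 deg C

Answer: 113 deg C


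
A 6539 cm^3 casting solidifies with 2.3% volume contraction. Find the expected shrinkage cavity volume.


Formula: V_shrink = V_casting * shrinkage_pct / 100
V_shrink = 6539 cm^3 * 2.3 / 100 = 150.3970 cm^3

Answer: 150.3970 cm^3


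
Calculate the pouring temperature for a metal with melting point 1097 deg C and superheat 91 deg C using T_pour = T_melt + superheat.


Formula: T_pour = T_melt + Superheat
T_pour = 1097 + 91 = 1188 deg C

Final answer: 1188 deg C


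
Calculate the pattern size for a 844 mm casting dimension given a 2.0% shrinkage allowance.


Formula: L_pattern = L_casting * (1 + shrinkage_rate/100)
Shrinkage factor = 1 + 2.0/100 = 1.02
L_pattern = 844 mm * 1.02 = 860.8800 mm

Answer: 860.8800 mm


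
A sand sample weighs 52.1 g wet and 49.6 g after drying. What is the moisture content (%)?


Formula: MC = (W_wet - W_dry) / W_wet * 100
Water mass = 52.1 - 49.6 = 2.5 g
MC = 2.5 / 52.1 * 100 = 4.7985%

Final answer: 4.7985%


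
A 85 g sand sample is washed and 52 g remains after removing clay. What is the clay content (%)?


Formula: Clay% = (W_total - W_washed) / W_total * 100
Clay mass = 85 - 52 = 33 g
Clay% = 33 / 85 * 100 = 38.8235%


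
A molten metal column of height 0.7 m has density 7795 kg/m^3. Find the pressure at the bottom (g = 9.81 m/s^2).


Formula: P = rho * g * h
rho * g = 7795 * 9.81 = 76468.95 N/m^3
P = 76468.95 * 0.7 = 53528.2650 Pa

53528.2650 Pa


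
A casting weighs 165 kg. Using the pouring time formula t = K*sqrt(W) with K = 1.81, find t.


Formula: t = K * sqrt(W)
sqrt(W) = sqrt(165) = 12.84523
t = 1.81 * 12.84523 = 23.2499 s


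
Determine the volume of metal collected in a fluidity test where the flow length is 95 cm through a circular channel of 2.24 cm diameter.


Formula: V = pi * (d/2)^2 * L  (cylinder volume)
Radius = 2.24/2 = 1.12 cm
V = pi * 1.12^2 * 95 = 374.3773 cm^3

Answer: 374.3773 cm^3


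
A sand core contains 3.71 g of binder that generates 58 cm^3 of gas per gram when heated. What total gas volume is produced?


Formula: V_gas = W_binder * gas_evolution_rate
V = 3.71 g * 58 cm^3/g = 215.1800 cm^3

Final answer: 215.1800 cm^3


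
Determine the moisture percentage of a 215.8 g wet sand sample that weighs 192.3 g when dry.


Formula: MC = (W_wet - W_dry) / W_wet * 100
Water mass = 215.8 - 192.3 = 23.5 g
MC = 23.5 / 215.8 * 100 = 10.8897%

Answer: 10.8897%


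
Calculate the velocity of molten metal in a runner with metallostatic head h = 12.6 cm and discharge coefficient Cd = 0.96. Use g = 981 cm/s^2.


Formula: v = Cd * sqrt(2 * g * h)  (Torricelli with discharge coefficient)
2*g*h = 2 * 981 * 12.6 = 24721.2 cm^2/s^2
sqrt(24721.2) = 157.22977 cm/s
v = 0.96 * 157.22977 = 150.9406 cm/s

Final answer: 150.9406 cm/s


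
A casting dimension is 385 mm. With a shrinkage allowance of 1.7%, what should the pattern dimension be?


Formula: L_pattern = L_casting * (1 + shrinkage_rate/100)
Shrinkage factor = 1 + 1.7/100 = 1.017
L_pattern = 385 mm * 1.017 = 391.5450 mm

Final answer: 391.5450 mm


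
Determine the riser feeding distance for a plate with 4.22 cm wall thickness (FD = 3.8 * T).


Formula: FD = 3.8 * T  (riser feeding-distance rule)
FD = 3.8 * 4.22 cm = 16.0360 cm

16.0360 cm


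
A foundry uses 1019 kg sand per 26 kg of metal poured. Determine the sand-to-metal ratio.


Formula: Sand-to-Metal Ratio = W_sand / W_metal
Ratio = 1019 kg / 26 kg = 39.1923


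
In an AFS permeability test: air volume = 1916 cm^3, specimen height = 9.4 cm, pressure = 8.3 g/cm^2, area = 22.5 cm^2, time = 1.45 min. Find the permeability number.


Formula: Permeability Number P = (V * H) / (p * A * t)
Numerator: V * H = 1916 * 9.4 = 18010.4
Denominator: p * A * t = 8.3 * 22.5 * 1.45 = 270.7875
P = 18010.4 / 270.7875 = 66.5112

Final answer: 66.5112


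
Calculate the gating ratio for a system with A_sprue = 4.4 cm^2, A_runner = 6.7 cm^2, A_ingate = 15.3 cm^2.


Sprue:Runner:Ingate = 1 : 6.7/4.4 : 15.3/4.4 = 1:1.52:3.48

Final answer: 1:1.52:3.48


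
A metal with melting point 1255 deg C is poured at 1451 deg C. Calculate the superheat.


Formula: Superheat = T_pour - T_melt
Superheat = 1451 - 1255 = 196 deg C

Final answer: 196 deg C


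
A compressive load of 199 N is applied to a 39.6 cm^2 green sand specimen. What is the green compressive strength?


Formula: Compressive Strength = Force / Area
Strength = 199 N / 39.6 cm^2 = 5.0253 N/cm^2

Final answer: 5.0253 N/cm^2
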